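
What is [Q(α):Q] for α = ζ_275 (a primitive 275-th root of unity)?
[Q(α):Q] = 200

The minimal polynomial of ζ_275 over Q is the 275-th cyclotomic polynomial Φ_275(x), which is irreducible over Q and has degree φ(275) = 200. Hence [Q(α):Q] = φ(275) = 200.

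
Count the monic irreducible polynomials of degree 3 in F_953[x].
There are 288507408 monic irreducible polynomials of degree 3 over F_953

Each element of F_{953^3} that lies in no proper subfield is a root of exactly one monic irreducible of degree 3 over F_953, and each such polynomial has 3 distinct roots in F_{953^3}. By Möbius inversion the count is N_953(3) = (1/3) Σ_{d|3} μ(3/d) · 953^d = (1/3)(μ(3)·953^1 + μ(1)·953^3) = 865522224/3 = 288507408.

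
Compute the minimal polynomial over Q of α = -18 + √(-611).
m_α(x) = x^2 + 36x + 935

From α + 18 = √(-611), squaring gives (α + 18)^2 = -611, i.e. α^2 + 36α + 324 = -611, so α^2 + 36α + 935 = 0. The discriminant of x^2 + 36x + 935 is (36)^2 - 4·(935) = 1296 - 3740 = -2444, and 4·(-611) is not a perfect square in Q since -611 is squarefree and ≠ 1. Hence x^2 + 36x + 935 is irreducible over Q and is the minimal polynomial of α.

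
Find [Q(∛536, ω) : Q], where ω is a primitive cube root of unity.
[Q(∛536, ω) : Q] = 6

[Q(∛536):Q] = 3 (min poly x^3 - 536, irreducible since 536 is not a perfect cube). [Q(ω):Q] = 2 (min poly x^2 + x + 1). Since Q(∛536) ⊂ R and ω ∉ R, we have ω ∉ Q(∛536), so x^2 + x + 1 remains irreducible over Q(∛536) and [Q(∛536, ω) : Q(∛536)] = 2. By the tower law, [Q(∛536, ω) : Q] = 3 · 2 = 6. (In fact Q(∛536, ω) is the splitting field of x^3 - 536 over Q.)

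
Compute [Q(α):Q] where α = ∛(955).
[Q(α):Q] = 3

The minimal polynomial of α is x^3 - 955, irreducible over Q since 955 is not a perfect cube (so x^3 - 955 has no rational root). Hence [Q(α):Q] = deg(m_α) = 3.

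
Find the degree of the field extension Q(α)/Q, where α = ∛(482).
[Q(α):Q] = 3

The minimal polynomial of α is x^3 - 482, irreducible over Q since 482 is not a perfect cube (so x^3 - 482 has no rational root). Hence [Q(α):Q] = deg(m_α) = 3.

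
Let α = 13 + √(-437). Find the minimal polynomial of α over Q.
m_α(x) = x^2 - 26x + 606

From α - 13 = √(-437), squaring gives (α - 13)^2 = -437, i.e. α^2 - 26α + 169 = -437, so α^2 - 26α + 606 = 0. The discriminant of x^2 - 26x + 606 is (-26)^2 - 4·(606) = 676 - 2424 = -1748, and 4·(-437) is not a perfect square in Q since -437 is squarefree and ≠ 1. Hence x^2 - 26x + 606 is irreducible over Q and is the minimal polynomial of α.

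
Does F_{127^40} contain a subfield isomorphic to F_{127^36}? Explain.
No: F_{127^36} is not a subfield of F_{127^40}

F_{p^m} embeds in F_{p^n} iff m | n. Here 36 ∤ 40 (since 40 = 1·36 + 4 with remainder 4 ≠ 0), so F_{127^36} is not a subfield of F_{127^40}. Equivalently: if it were, the tower law would give 36 = [F_{127^36}:F_127] dividing [F_{127^40}:F_127] = 40, contradiction.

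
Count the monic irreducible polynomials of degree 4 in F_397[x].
There are 6210109818 monic irreducible polynomials of degree 4 over F_397

Each element of F_{397^4} that lies in no proper subfield is a root of exactly one monic irreducible of degree 4 over F_397, and each such polynomial has 4 distinct roots in F_{397^4}. By Möbius inversion the count is N_397(4) = (1/4) Σ_{d|4} μ(4/d) · 397^d = (1/4)(μ(4)·397^1 + μ(2)·397^2 + μ(1)·397^4) = 24840439272/4 = 6210109818.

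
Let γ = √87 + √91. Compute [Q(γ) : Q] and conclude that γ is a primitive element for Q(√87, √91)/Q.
[Q(γ) : Q] = 4 (equivalently, Q(γ) = Q(√87, √91))

Obviously Q(γ) ⊆ Q(√87, √91), and [Q(√87, √91):Q] = 4 (since 87, 91 are distinct squarefree integers > 1 with 7917 not a perfect square). To show equality we compute the minimal polynomial of γ. From γ = √87 + √91: γ^2 = 87 + 2√(7917) + 91 = 178 + 2√(7917), so γ^2 - 178 = 2√(7917); squaring, (γ^2 - 178)^2 = 4·7917, i.e. γ^4 - 356γ^2 + 31684 - 31668 = 0, i.e. γ^4 - 356γ^2 + 16 = 0. So γ is a root of x^4 - 356x^2 + 16. This polynomial is irreducible over Q: it has no rational root (each ±√87 ± √91 is irrational), and any factorization into two quadratics over Q would force √(7917) ∈ Q (pairing opposite roots) or √87, √91 ∈ Q (other pairings), all impossible. Hence [Q(γ):Q] = 4 = [Q(√87, √91):Q], so Q(γ) = Q(√87, √91).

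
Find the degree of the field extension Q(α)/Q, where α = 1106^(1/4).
[Q(α):Q] = 4

α is a root of x^4 - 1106. By Eisenstein's criterion at the prime p = 2 (which divides the constant term 1106 but p^2 = 4 does not, since 1106 is squarefree), x^4 - 1106 is irreducible over Q. Hence [Q(α):Q] = 4.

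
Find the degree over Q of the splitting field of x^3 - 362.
[K : Q] = 6

The roots of x^3 - 362 are ∛362, ω∛362, ω^2∛362 where ω = e^(2πi/3) is a primitive cube root of unity, so K = Q(∛362, ω). Now [Q(∛362):Q] = 3 (since 362 is not a perfect cube, x^3 - 362 is irreducible) and [Q(ω):Q] = 2. Both 2 and 3 divide [K:Q], and [K:Q] ≤ 3·2 = 6, so [K:Q] = 6. (Equivalently: Q(∛362) ⊂ R but ω ∉ R, so [K : Q(∛362)] = 2.)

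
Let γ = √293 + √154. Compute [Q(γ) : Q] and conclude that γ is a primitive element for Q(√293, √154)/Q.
[Q(γ) : Q] = 4 (equivalently, Q(γ) = Q(√293, √154))

Obviously Q(γ) ⊆ Q(√293, √154), and [Q(√293, √154):Q] = 4 (since 293, 154 are distinct squarefree integers > 1 with 45122 not a perfect square). To show equality we compute the minimal polynomial of γ. From γ = √293 + √154: γ^2 = 293 + 2√(45122) + 154 = 447 + 2√(45122), so γ^2 - 447 = 2√(45122); squaring, (γ^2 - 447)^2 = 4·45122, i.e. γ^4 - 894γ^2 + 199809 - 180488 = 0, i.e. γ^4 - 894γ^2 + 19321 = 0. So γ is a root of x^4 - 894x^2 + 19321. This polynomial is irreducible over Q: it has no rational root (each ±√293 ± √154 is irrational), and any factorization into two quadratics over Q would force √(45122) ∈ Q (pairing opposite roots) or √293, √154 ∈ Q (other pairings), all impossible. Hence [Q(γ):Q] = 4 = [Q(√293, √154):Q], so Q(γ) = Q(√293, √154).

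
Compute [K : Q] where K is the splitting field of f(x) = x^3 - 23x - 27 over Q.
[K : Q] = 6

By the rational root test, any rational root of the monic integer polynomial f(x) = x^3 - 23x - 27 must be an integer dividing the constant term -27, i.e. one of ±{1, 3, 9, 27}. Evaluating: f(1) = -49, f(-1) = -5, f(3) = -69, f(-3) = 15, f(9) = 495, f(-9) = -549, f(27) = 19035, f(-27) = -19089; none is 0, so f has no rational root and is therefore irreducible over Q (a cubic with no linear factor over a field is irreducible). For an irreducible cubic, the Galois group is A_3 or S_3 according as the discriminant disc(f) = -4a^3 - 27b^2 = -4·(-23)^3 - 27·(-27)^2 = 28985 is or is not a square in Q. Here disc(f) = 28985 is not a perfect square in Q, so the Galois group of f over Q is not contained in A_3 and must be all of S_3. The splitting field has degree |S_3| = 6 over Q, so [K : Q] = 6.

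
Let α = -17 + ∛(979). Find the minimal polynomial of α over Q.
m_α(x) = x^3 + 51x^2 + 867x + 3934

Set β = α + 17 = ∛(979), so β^3 = 979. Then (α + 17)^3 - 979 = 0, i.e. α is a root of g(x) = (x + 17)^3 - 979 = x^3 + 51x^2 + 867x + 3934. Since g(x) = h(x + 17) where h(x) = x^3 - 979, and h is irreducible over Q (because 979 is not a perfect cube, so h has no rational root, and a monic cubic with no rational root is irreducible), g is also irreducible (irreducibility is preserved under the substitution x → x + 17). Hence m_α(x) = x^3 + 51x^2 + 867x + 3934.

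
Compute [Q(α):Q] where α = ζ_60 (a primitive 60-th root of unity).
[Q(α):Q] = 16

The minimal polynomial of ζ_60 over Q is the 60-th cyclotomic polynomial Φ_60(x), which is irreducible over Q and has degree φ(60) = 16. Hence [Q(α):Q] = φ(60) = 16.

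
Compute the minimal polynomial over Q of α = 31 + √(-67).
m_α(x) = x^2 - 62x + 1028

From α - 31 = √(-67), squaring gives (α - 31)^2 = -67, i.e. α^2 - 62α + 961 = -67, so α^2 - 62α + 1028 = 0. The discriminant of x^2 - 62x + 1028 is (-62)^2 - 4·(1028) = 3844 - 4112 = -268, and 4·(-67) is not a perfect square in Q since -67 is squarefree and ≠ 1. Hence x^2 - 62x + 1028 is irreducible over Q and is the minimal polynomial of α.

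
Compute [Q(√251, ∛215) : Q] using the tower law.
[Q(√251, ∛215) : Q] = 6

Let L = Q(√251, ∛215). Since Q(√251) ⊂ L and [Q(√251):Q] = 2, the tower law gives 2 | [L:Q]. Likewise Q(∛215) ⊂ L with [Q(∛215):Q] = 3 (because 215 is not a perfect cube), so 3 | [L:Q]. As gcd(2,3) = 1, [L:Q] is divisible by 6. Conversely L is generated over Q by √251 and ∛215, so [L:Q] ≤ 2·3 = 6. Therefore [Q(√251, ∛215) : Q] = 6.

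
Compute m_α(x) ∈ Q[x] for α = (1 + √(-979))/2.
m_α(x) = x^2 - x + 245

From 2α - 1 = √(-979), squaring gives (2α - 1)^2 = -979, i.e. 4α^2 - 4α + 1 = -979, so α^2 - α + (1 + 979)/4 = 0. Since -979 ≡ 1 (mod 4), (1 + 979)/4 = 245 ∈ Z. The polynomial x^2 - x + 245 has discriminant 1 - 4·(245) = -979, which is not a perfect square in Q (d = -979 is squarefree and ≠ 1), so x^2 - x + 245 is irreducible over Q. It is the minimal polynomial of α.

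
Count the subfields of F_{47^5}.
F_{47^5} has 2 subfields

The subfields of F_{p^n} are exactly the fields F_{p^d} for d | n (each is the fixed field of the unique index-d subgroup of Gal(F_{p^n}/F_p) ≅ Z/nZ). The divisors of n = 5 are {1, 5}, giving 2 subfields: F_{47^1}, F_{47^5}.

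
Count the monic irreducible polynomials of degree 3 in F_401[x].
There are 21493600 monic irreducible polynomials of degree 3 over F_401

Each element of F_{401^3} that lies in no proper subfield is a root of exactly one monic irreducible of degree 3 over F_401, and each such polynomial has 3 distinct roots in F_{401^3}. By Möbius inversion the count is N_401(3) = (1/3) Σ_{d|3} μ(3/d) · 401^d = (1/3)(μ(3)·401^1 + μ(1)·401^3) = 64480800/3 = 21493600.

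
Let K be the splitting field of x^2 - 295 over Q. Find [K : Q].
[K : Q] = 2

f(x) = x^2 - 295 factors as (x - √295)(x + √295). The splitting field is K = Q(√295). Since 295 is squarefree and > 1, it is not a perfect square, so x^2 - 295 is irreducible over Q and [Q(√295) : Q] = 2. Hence [K : Q] = 2.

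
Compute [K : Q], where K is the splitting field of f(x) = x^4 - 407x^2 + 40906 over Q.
[K : Q] = 4

Solving the quadratic in x^2: x^2 = (407 ± √(407^2 - 4·40906))/2 = (407 ± √2025)/2 = (407 ± 45)/2, giving x^2 = 181 or x^2 = 226. So f(x) = (x^2 - 181)(x^2 - 226) and the roots of f are ±√181, ±√226. Hence the splitting field is K = Q(√181, √226). Since 181 and 226 are distinct squarefree integers > 1, their product 40906 is not a perfect square, so √226 ∉ Q(√181). By the tower law [K:Q] = [Q(√181,√226):Q(√181)] · [Q(√181):Q] = 2 · 2 = 4.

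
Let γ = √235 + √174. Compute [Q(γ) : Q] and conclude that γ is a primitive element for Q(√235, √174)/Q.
[Q(γ) : Q] = 4 (equivalently, Q(γ) = Q(√235, √174))

Obviously Q(γ) ⊆ Q(√235, √174), and [Q(√235, √174):Q] = 4 (since 235, 174 are distinct squarefree integers > 1 with 40890 not a perfect square). To show equality we compute the minimal polynomial of γ. From γ = √235 + √174: γ^2 = 235 + 2√(40890) + 174 = 409 + 2√(40890), so γ^2 - 409 = 2√(40890); squaring, (γ^2 - 409)^2 = 4·40890, i.e. γ^4 - 818γ^2 + 167281 - 163560 = 0, i.e. γ^4 - 818γ^2 + 3721 = 0. So γ is a root of x^4 - 818x^2 + 3721. This polynomial is irreducible over Q: it has no rational root (each ±√235 ± √174 is irrational), and any factorization into two quadratics over Q would force √(40890) ∈ Q (pairing opposite roots) or √235, √174 ∈ Q (other pairings), all impossible. Hence [Q(γ):Q] = 4 = [Q(√235, √174):Q], so Q(γ) = Q(√235, √174).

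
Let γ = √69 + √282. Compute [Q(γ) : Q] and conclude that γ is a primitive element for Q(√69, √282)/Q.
[Q(γ) : Q] = 4 (equivalently, Q(γ) = Q(√69, √282))

Obviously Q(γ) ⊆ Q(√69, √282), and [Q(√69, √282):Q] = 4 (since 69, 282 are distinct squarefree integers > 1 with 19458 not a perfect square). To show equality we compute the minimal polynomial of γ. From γ = √69 + √282: γ^2 = 69 + 2√(19458) + 282 = 351 + 2√(19458), so γ^2 - 351 = 2√(19458); squaring, (γ^2 - 351)^2 = 4·19458, i.e. γ^4 - 702γ^2 + 123201 - 77832 = 0, i.e. γ^4 - 702γ^2 + 45369 = 0. So γ is a root of x^4 - 702x^2 + 45369. This polynomial is irreducible over Q: it has no rational root (each ±√69 ± √282 is irrational), and any factorization into two quadratics over Q would force √(19458) ∈ Q (pairing opposite roots) or √69, √282 ∈ Q (other pairings), all impossible. Hence [Q(γ):Q] = 4 = [Q(√69, √282):Q], so Q(γ) = Q(√69, √282).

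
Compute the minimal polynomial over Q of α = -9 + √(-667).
m_α(x) = x^2 + 18x + 748

From α + 9 = √(-667), squaring gives (α + 9)^2 = -667, i.e. α^2 + 18α + 81 = -667, so α^2 + 18α + 748 = 0. The discriminant of x^2 + 18x + 748 is (18)^2 - 4·(748) = 324 - 2992 = -2668, and 4·(-667) is not a perfect square in Q since -667 is squarefree and ≠ 1. Hence x^2 + 18x + 748 is irreducible over Q and is the minimal polynomial of α.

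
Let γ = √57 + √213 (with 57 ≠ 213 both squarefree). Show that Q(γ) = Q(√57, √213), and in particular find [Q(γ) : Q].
[Q(γ) : Q] = 4 (equivalently, Q(γ) = Q(√57, √213))

Obviously Q(γ) ⊆ Q(√57, √213), and [Q(√57, √213):Q] = 4 (since 57, 213 are distinct squarefree integers > 1 with 12141 not a perfect square). To show equality we compute the minimal polynomial of γ. From γ = √57 + √213: γ^2 = 57 + 2√(12141) + 213 = 270 + 2√(12141), so γ^2 - 270 = 2√(12141); squaring, (γ^2 - 270)^2 = 4·12141, i.e. γ^4 - 540γ^2 + 72900 - 48564 = 0, i.e. γ^4 - 540γ^2 + 24336 = 0. So γ is a root of x^4 - 540x^2 + 24336. This polynomial is irreducible over Q: it has no rational root (each ±√57 ± √213 is irrational), and any factorization into two quadratics over Q would force √(12141) ∈ Q (pairing opposite roots) or √57, √213 ∈ Q (other pairings), all impossible. Hence [Q(γ):Q] = 4 = [Q(√57, √213):Q], so Q(γ) = Q(√57, √213).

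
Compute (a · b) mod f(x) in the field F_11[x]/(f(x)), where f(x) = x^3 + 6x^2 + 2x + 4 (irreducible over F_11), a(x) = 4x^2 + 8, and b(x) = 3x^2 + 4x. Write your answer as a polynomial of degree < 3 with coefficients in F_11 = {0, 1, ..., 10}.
a · b ≡ 6x^2 + 8x + 4 (mod f(x))

Multiply in F_11[x]: a(x)·b(x) = (4x^2 + 8)·(3x^2 + 4x) = x^4 + 5x^3 + 2x^2 + 10x. This has degree ≥ 3, so divide by f(x) over F_11: x^4 + 5x^3 + 2x^2 + 10x = (x + 10)·(x^3 + 6x^2 + 2x + 4) + (6x^2 + 8x + 4). Hence a·b ≡ 6x^2 + 8x + 4 (mod f). (F_11[x]/(f) is a field with 11^3 = 1331 elements since f is irreducible of degree 3.)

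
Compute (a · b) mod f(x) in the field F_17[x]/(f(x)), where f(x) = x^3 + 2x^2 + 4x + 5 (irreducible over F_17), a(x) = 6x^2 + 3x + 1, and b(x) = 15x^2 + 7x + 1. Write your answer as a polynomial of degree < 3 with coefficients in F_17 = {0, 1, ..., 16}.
a · b ≡ 4x^2 + 7 (mod f(x))

Multiply in F_17[x]: a(x)·b(x) = (6x^2 + 3x + 1)·(15x^2 + 7x + 1) = 5x^4 + 2x^3 + 8x^2 + 10x + 1. This has degree ≥ 3, so divide by f(x) over F_17: 5x^4 + 2x^3 + 8x^2 + 10x + 1 = (5x + 9)·(x^3 + 2x^2 + 4x + 5) + (4x^2 + 7). Hence a·b ≡ 4x^2 + 7 (mod f). (F_17[x]/(f) is a field with 17^3 = 4913 elements since f is irreducible of degree 3.)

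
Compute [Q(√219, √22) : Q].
[Q(√219, √22) : Q] = 4

[Q(√219):Q] = 2 (min poly x^2 - 219, irreducible since 219 is squarefree > 1). For the top step, suppose √22 ∈ Q(√219), say √22 = c + d√219 with c, d ∈ Q. Squaring: 22 = c^2 + 219d^2 + 2cd√219. Since √219 ∉ Q this forces 2cd = 0. If d = 0 then √22 = c ∈ Q, contradicting 22 squarefree > 1. If c = 0 then 22 = 219d^2, so 219·22 = (219d)^2 is a perfect square in Q — but 219·22 = 4818 is not a perfect square (since 219 and 22 are distinct squarefree integers). Contradiction. Hence √22 ∉ Q(√219), so x^2 - 22 stays irreducible over Q(√219) and [Q(√219, √22) : Q(√219)] = 2. By the tower law, [Q(√219, √22) : Q] = 2 · 2 = 4.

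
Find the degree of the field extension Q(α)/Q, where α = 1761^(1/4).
[Q(α):Q] = 4

α is a root of x^4 - 1761. By Eisenstein's criterion at the prime p = 3 (which divides the constant term 1761 but p^2 = 9 does not, since 1761 is squarefree), x^4 - 1761 is irreducible over Q. Hence [Q(α):Q] = 4.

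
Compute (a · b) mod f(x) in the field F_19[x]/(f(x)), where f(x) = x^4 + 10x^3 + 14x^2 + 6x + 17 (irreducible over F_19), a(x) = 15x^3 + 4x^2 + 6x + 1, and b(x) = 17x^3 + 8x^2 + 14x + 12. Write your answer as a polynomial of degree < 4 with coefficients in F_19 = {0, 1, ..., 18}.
a · b ≡ x^3 + 18x^2 + 13x + 7 (mod f(x))

Multiply in F_19[x]: a(x)·b(x) = (15x^3 + 4x^2 + 6x + 1)·(17x^3 + 8x^2 + 14x + 12) = 8x^6 + 17x^5 + 2x^4 + 16x^3 + 7x^2 + 10x + 12. This has degree ≥ 4, so divide by f(x) over F_19: 8x^6 + 17x^5 + 2x^4 + 16x^3 + 7x^2 + 10x + 12 = (8x^2 + 13x + 7)·(x^4 + 10x^3 + 14x^2 + 6x + 17) + (x^3 + 18x^2 + 13x + 7). Hence a·b ≡ x^3 + 18x^2 + 13x + 7 (mod f). (F_19[x]/(f) is a field with 19^4 = 130321 elements since f is irreducible of degree 4.)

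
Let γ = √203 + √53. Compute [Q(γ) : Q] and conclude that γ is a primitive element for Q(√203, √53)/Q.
[Q(γ) : Q] = 4 (equivalently, Q(γ) = Q(√203, √53))

Obviously Q(γ) ⊆ Q(√203, √53), and [Q(√203, √53):Q] = 4 (since 203, 53 are distinct squarefree integers > 1 with 10759 not a perfect square). To show equality we compute the minimal polynomial of γ. From γ = √203 + √53: γ^2 = 203 + 2√(10759) + 53 = 256 + 2√(10759), so γ^2 - 256 = 2√(10759); squaring, (γ^2 - 256)^2 = 4·10759, i.e. γ^4 - 512γ^2 + 65536 - 43036 = 0, i.e. γ^4 - 512γ^2 + 22500 = 0. So γ is a root of x^4 - 512x^2 + 22500. This polynomial is irreducible over Q: it has no rational root (each ±√203 ± √53 is irrational), and any factorization into two quadratics over Q would force √(10759) ∈ Q (pairing opposite roots) or √203, √53 ∈ Q (other pairings), all impossible. Hence [Q(γ):Q] = 4 = [Q(√203, √53):Q], so Q(γ) = Q(√203, √53).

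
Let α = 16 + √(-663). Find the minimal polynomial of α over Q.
m_α(x) = x^2 - 32x + 919

From α - 16 = √(-663), squaring gives (α - 16)^2 = -663, i.e. α^2 - 32α + 256 = -663, so α^2 - 32α + 919 = 0. The discriminant of x^2 - 32x + 919 is (-32)^2 - 4·(919) = 1024 - 3676 = -2652, and 4·(-663) is not a perfect square in Q since -663 is squarefree and ≠ 1. Hence x^2 - 32x + 919 is irreducible over Q and is the minimal polynomial of α.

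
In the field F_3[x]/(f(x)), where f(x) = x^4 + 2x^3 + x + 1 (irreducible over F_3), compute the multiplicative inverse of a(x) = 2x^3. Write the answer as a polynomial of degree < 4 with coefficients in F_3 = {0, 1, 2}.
a(x)^(-1) ≡ x^3 + x^2 + 2x (mod f(x))

Since f is irreducible over F_3, F_3[x]/(f) is a field and a(x) ≠ 0 has an inverse. Apply the extended Euclidean algorithm to f(x) and a(x) in F_3[x]: f(x) = (2x + 1)·a(x) + (x + 1);  a(x) = (2x^2 + x + 2)·(x + 1) + (1). The last nonzero remainder is the constant 1 = gcd(f, a) in F_3. Back-substituting through the division chain expresses 1 = s(x)·a(x) + t(x)·f(x) with s(x) ≡ x^3 + x^2 + 2x (mod f), so a(x)^(-1) ≡ s(x) = x^3 + x^2 + 2x (mod f). Check: (2x^3)·(x^3 + x^2 + 2x) = 2x^6 + 2x^5 + x^4 ≡ 1 (mod x^4 + 2x^3 + x + 1).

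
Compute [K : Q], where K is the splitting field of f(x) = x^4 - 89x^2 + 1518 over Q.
[K : Q] = 4

Solving the quadratic in x^2: x^2 = (89 ± √(89^2 - 4·1518))/2 = (89 ± √1849)/2 = (89 ± 43)/2, giving x^2 = 66 or x^2 = 23. So f(x) = (x^2 - 66)(x^2 - 23) and the roots of f are ±√66, ±√23. Hence the splitting field is K = Q(√66, √23). Since 66 and 23 are distinct squarefree integers > 1, their product 1518 is not a perfect square, so √23 ∉ Q(√66). By the tower law [K:Q] = [Q(√66,√23):Q(√66)] · [Q(√66):Q] = 2 · 2 = 4.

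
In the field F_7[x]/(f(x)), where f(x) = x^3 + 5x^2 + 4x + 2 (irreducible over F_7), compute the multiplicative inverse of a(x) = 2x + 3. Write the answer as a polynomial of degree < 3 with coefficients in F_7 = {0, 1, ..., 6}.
a(x)^(-1) ≡ x^2 + 4 (mod f(x))

Since f is irreducible over F_7, F_7[x]/(f) is a field and a(x) ≠ 0 has an inverse. Apply the extended Euclidean algorithm to f(x) and a(x) in F_7[x]: f(x) = (4x^2 + 2)·a(x) + (3). The last nonzero remainder is the constant 3 = gcd(f, a) in F_7. Back-substituting through the division chain expresses 3 = s(x)·a(x) + t(x)·f(x) with s(x) ≡ 3x^2 + 5 (mod f), so (3x^2 + 5)·a(x) ≡ 3 (mod f). Multiplying by 3^(-1) ≡ 5 in F_7 gives a(x)^(-1) ≡ 5·(3x^2 + 5) ≡ x^2 + 4 (mod f). Check: (2x + 3)·(x^2 + 4) = 2x^3 + 3x^2 + x + 5 ≡ 1 (mod x^3 + 5x^2 + 4x + 2).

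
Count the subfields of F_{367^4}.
F_{367^4} has 3 subfields

The subfields of F_{p^n} are exactly the fields F_{p^d} for d | n (each is the fixed field of the unique index-d subgroup of Gal(F_{p^n}/F_p) ≅ Z/nZ). The divisors of n = 4 are {1, 2, 4}, giving 3 subfields: F_{367^1}, F_{367^2}, F_{367^4}.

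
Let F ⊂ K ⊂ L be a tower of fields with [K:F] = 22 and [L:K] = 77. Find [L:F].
[L:F] = 1694

The tower law says that for any tower of field extensions F ⊂ K ⊂ L with finite degrees, [L:F] = [L:K] · [K:F]. Here this gives [L:F] = 77 · 22 = 1694.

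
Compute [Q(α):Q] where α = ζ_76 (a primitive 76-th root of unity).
[Q(α):Q] = 36

The minimal polynomial of ζ_76 over Q is the 76-th cyclotomic polynomial Φ_76(x), which is irreducible over Q and has degree φ(76) = 36. Hence [Q(α):Q] = φ(76) = 36.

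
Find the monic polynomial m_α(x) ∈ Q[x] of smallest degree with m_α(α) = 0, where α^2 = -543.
m_α(x) = x^2 + 543

α satisfies α^2 + 543 = 0, so x^2 + 543 annihilates α. Since d = -543 is squarefree and ≠ 1, it is not a perfect square in Q, so x^2 + 543 has no rational root and is therefore irreducible over Q (a degree-2 polynomial over a field is irreducible iff it has no root). Hence m_α(x) = x^2 + 543.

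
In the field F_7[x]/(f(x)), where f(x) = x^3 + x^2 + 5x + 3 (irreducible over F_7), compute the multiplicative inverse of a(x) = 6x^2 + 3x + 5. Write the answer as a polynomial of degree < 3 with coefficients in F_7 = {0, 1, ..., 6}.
a(x)^(-1) ≡ 4x^2 + 3x + 1 (mod f(x))

Since f is irreducible over F_7, F_7[x]/(f) is a field and a(x) ≠ 0 has an inverse. Apply the extended Euclidean algorithm to f(x) and a(x) in F_7[x]: f(x) = (6x + 3)·a(x) + (x + 2);  a(x) = (6x + 5)·(x + 2) + (2). The last nonzero remainder is the constant 2 = gcd(f, a) in F_7. Back-substituting through the division chain expresses 2 = s(x)·a(x) + t(x)·f(x) with s(x) ≡ x^2 + 6x + 2 (mod f), so (x^2 + 6x + 2)·a(x) ≡ 2 (mod f). Multiplying by 2^(-1) ≡ 4 in F_7 gives a(x)^(-1) ≡ 4·(x^2 + 6x + 2) ≡ 4x^2 + 3x + 1 (mod f). Check: (6x^2 + 3x + 5)·(4x^2 + 3x + 1) = 3x^4 + 2x^3 + 4x + 5 ≡ 1 (mod x^3 + x^2 + 5x + 3).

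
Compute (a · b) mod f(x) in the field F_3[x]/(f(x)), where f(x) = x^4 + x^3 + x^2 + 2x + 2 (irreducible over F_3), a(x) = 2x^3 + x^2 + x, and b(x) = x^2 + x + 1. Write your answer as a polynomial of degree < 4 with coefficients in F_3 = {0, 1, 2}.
a · b ≡ x^3 + x + 1 (mod f(x))

Multiply in F_3[x]: a(x)·b(x) = (2x^3 + x^2 + x)·(x^2 + x + 1) = 2x^5 + x^3 + 2x^2 + x. This has degree ≥ 4, so divide by f(x) over F_3: 2x^5 + x^3 + 2x^2 + x = (2x + 1)·(x^4 + x^3 + x^2 + 2x + 2) + (x^3 + x + 1). Hence a·b ≡ x^3 + x + 1 (mod f). (F_3[x]/(f) is a field with 3^4 = 81 elements since f is irreducible of degree 4.)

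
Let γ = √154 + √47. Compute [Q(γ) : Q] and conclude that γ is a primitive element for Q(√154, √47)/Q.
[Q(γ) : Q] = 4 (equivalently, Q(γ) = Q(√154, √47))

Obviously Q(γ) ⊆ Q(√154, √47), and [Q(√154, √47):Q] = 4 (since 154, 47 are distinct squarefree integers > 1 with 7238 not a perfect square). To show equality we compute the minimal polynomial of γ. From γ = √154 + √47: γ^2 = 154 + 2√(7238) + 47 = 201 + 2√(7238), so γ^2 - 201 = 2√(7238); squaring, (γ^2 - 201)^2 = 4·7238, i.e. γ^4 - 402γ^2 + 40401 - 28952 = 0, i.e. γ^4 - 402γ^2 + 11449 = 0. So γ is a root of x^4 - 402x^2 + 11449. This polynomial is irreducible over Q: it has no rational root (each ±√154 ± √47 is irrational), and any factorization into two quadratics over Q would force √(7238) ∈ Q (pairing opposite roots) or √154, √47 ∈ Q (other pairings), all impossible. Hence [Q(γ):Q] = 4 = [Q(√154, √47):Q], so Q(γ) = Q(√154, √47).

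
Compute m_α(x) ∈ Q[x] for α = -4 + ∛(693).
m_α(x) = x^3 + 12x^2 + 48x - 629

Set β = α + 4 = ∛(693), so β^3 = 693. Then (α + 4)^3 - 693 = 0, i.e. α is a root of g(x) = (x + 4)^3 - 693 = x^3 + 12x^2 + 48x - 629. Since g(x) = h(x + 4) where h(x) = x^3 - 693, and h is irreducible over Q (because 693 is not a perfect cube, so h has no rational root, and a monic cubic with no rational root is irreducible), g is also irreducible (irreducibility is preserved under the substitution x → x + 4). Hence m_α(x) = x^3 + 12x^2 + 48x - 629.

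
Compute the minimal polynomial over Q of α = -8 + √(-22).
m_α(x) = x^2 + 16x + 86

From α + 8 = √(-22), squaring gives (α + 8)^2 = -22, i.e. α^2 + 16α + 64 = -22, so α^2 + 16α + 86 = 0. The discriminant of x^2 + 16x + 86 is (16)^2 - 4·(86) = 256 - 344 = -88, and 4·(-22) is not a perfect square in Q since -22 is squarefree and ≠ 1. Hence x^2 + 16x + 86 is irreducible over Q and is the minimal polynomial of α.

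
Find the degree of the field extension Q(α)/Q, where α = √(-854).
[Q(α):Q] = 2

[Q(α):Q] equals the degree of the minimal polynomial of α. Here α^2 = -854 and x^2 + 854 is irreducible (d = -854 is squarefree, ≠ 1, hence not a square), so deg(m_α) = 2. Thus [Q(α):Q] = 2.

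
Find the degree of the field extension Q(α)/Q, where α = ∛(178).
[Q(α):Q] = 3

The minimal polynomial of α is x^3 - 178, irreducible over Q since 178 is not a perfect cube (so x^3 - 178 has no rational root). Hence [Q(α):Q] = deg(m_α) = 3.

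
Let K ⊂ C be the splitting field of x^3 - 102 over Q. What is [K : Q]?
[K : Q] = 6

The roots of x^3 - 102 are ∛102, ω∛102, ω^2∛102 where ω = e^(2πi/3) is a primitive cube root of unity, so K = Q(∛102, ω). Now [Q(∛102):Q] = 3 (since 102 is not a perfect cube, x^3 - 102 is irreducible) and [Q(ω):Q] = 2. Both 2 and 3 divide [K:Q], and [K:Q] ≤ 3·2 = 6, so [K:Q] = 6. (Equivalently: Q(∛102) ⊂ R but ω ∉ R, so [K : Q(∛102)] = 2.)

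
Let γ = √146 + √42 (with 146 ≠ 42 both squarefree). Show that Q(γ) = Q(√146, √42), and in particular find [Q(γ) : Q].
[Q(γ) : Q] = 4 (equivalently, Q(γ) = Q(√146, √42))

Obviously Q(γ) ⊆ Q(√146, √42), and [Q(√146, √42):Q] = 4 (since 146, 42 are distinct squarefree integers > 1 with 6132 not a perfect square). To show equality we compute the minimal polynomial of γ. From γ = √146 + √42: γ^2 = 146 + 2√(6132) + 42 = 188 + 2√(6132), so γ^2 - 188 = 2√(6132); squaring, (γ^2 - 188)^2 = 4·6132, i.e. γ^4 - 376γ^2 + 35344 - 24528 = 0, i.e. γ^4 - 376γ^2 + 10816 = 0. So γ is a root of x^4 - 376x^2 + 10816. This polynomial is irreducible over Q: it has no rational root (each ±√146 ± √42 is irrational), and any factorization into two quadratics over Q would force √(6132) ∈ Q (pairing opposite roots) or √146, √42 ∈ Q (other pairings), all impossible. Hence [Q(γ):Q] = 4 = [Q(√146, √42):Q], so Q(γ) = Q(√146, √42).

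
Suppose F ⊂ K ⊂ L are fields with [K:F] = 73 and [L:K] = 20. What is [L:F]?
[L:F] = 1460

The tower law says that for any tower of field extensions F ⊂ K ⊂ L with finite degrees, [L:F] = [L:K] · [K:F]. Here this gives [L:F] = 20 · 73 = 1460.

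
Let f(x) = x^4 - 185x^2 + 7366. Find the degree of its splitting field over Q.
[K : Q] = 4

Solving the quadratic in x^2: x^2 = (185 ± √(185^2 - 4·7366))/2 = (185 ± √4761)/2 = (185 ± 69)/2, giving x^2 = 58 or x^2 = 127. So f(x) = (x^2 - 58)(x^2 - 127) and the roots of f are ±√58, ±√127. Hence the splitting field is K = Q(√58, √127). Since 58 and 127 are distinct squarefree integers > 1, their product 7366 is not a perfect square, so √127 ∉ Q(√58). By the tower law [K:Q] = [Q(√58,√127):Q(√58)] · [Q(√58):Q] = 2 · 2 = 4.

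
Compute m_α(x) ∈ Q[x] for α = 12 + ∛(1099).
m_α(x) = x^3 - 36x^2 + 432x - 2827

Set β = α - 12 = ∛(1099), so β^3 = 1099. Then (α - 12)^3 - 1099 = 0, i.e. α is a root of g(x) = (x - 12)^3 - 1099 = x^3 - 36x^2 + 432x - 2827. Since g(x) = h(x - 12) where h(x) = x^3 - 1099, and h is irreducible over Q (because 1099 is not a perfect cube, so h has no rational root, and a monic cubic with no rational root is irreducible), g is also irreducible (irreducibility is preserved under the substitution x → x - 12). Hence m_α(x) = x^3 - 36x^2 + 432x - 2827.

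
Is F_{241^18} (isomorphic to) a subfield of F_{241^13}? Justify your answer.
No: F_{241^18} is not a subfield of F_{241^13}

F_{p^m} embeds in F_{p^n} iff m | n. Here 18 ∤ 13 (since 13 = 0·18 + 13 with remainder 13 ≠ 0), so F_{241^18} is not a subfield of F_{241^13}. Equivalently: if it were, the tower law would give 18 = [F_{241^18}:F_241] dividing [F_{241^13}:F_241] = 13, contradiction.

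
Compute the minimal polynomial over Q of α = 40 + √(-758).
m_α(x) = x^2 - 80x + 2358

From α - 40 = √(-758), squaring gives (α - 40)^2 = -758, i.e. α^2 - 80α + 1600 = -758, so α^2 - 80α + 2358 = 0. The discriminant of x^2 - 80x + 2358 is (-80)^2 - 4·(2358) = 6400 - 9432 = -3032, and 4·(-758) is not a perfect square in Q since -758 is squarefree and ≠ 1. Hence x^2 - 80x + 2358 is irreducible over Q and is the minimal polynomial of α.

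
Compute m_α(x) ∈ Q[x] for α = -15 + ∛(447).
m_α(x) = x^3 + 45x^2 + 675x + 2928

Set β = α + 15 = ∛(447), so β^3 = 447. Then (α + 15)^3 - 447 = 0, i.e. α is a root of g(x) = (x + 15)^3 - 447 = x^3 + 45x^2 + 675x + 2928. Since g(x) = h(x + 15) where h(x) = x^3 - 447, and h is irreducible over Q (because 447 is not a perfect cube, so h has no rational root, and a monic cubic with no rational root is irreducible), g is also irreducible (irreducibility is preserved under the substitution x → x + 15). Hence m_α(x) = x^3 + 45x^2 + 675x + 2928.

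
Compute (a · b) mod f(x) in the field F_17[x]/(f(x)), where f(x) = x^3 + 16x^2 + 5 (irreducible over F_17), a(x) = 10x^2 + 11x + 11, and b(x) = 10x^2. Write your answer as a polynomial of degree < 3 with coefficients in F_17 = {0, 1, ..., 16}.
a · b ≡ 14x^2 + 10x + 4 (mod f(x))

Multiply in F_17[x]: a(x)·b(x) = (10x^2 + 11x + 11)·(10x^2) = 15x^4 + 8x^3 + 8x^2. This has degree ≥ 3, so divide by f(x) over F_17: 15x^4 + 8x^3 + 8x^2 = (15x + 6)·(x^3 + 16x^2 + 5) + (14x^2 + 10x + 4). Hence a·b ≡ 14x^2 + 10x + 4 (mod f). (F_17[x]/(f) is a field with 17^3 = 4913 elements since f is irreducible of degree 3.)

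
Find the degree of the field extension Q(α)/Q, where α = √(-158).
[Q(α):Q] = 2

[Q(α):Q] equals the degree of the minimal polynomial of α. Here α^2 = -158 and x^2 + 158 is irreducible (d = -158 is squarefree, ≠ 1, hence not a square), so deg(m_α) = 2. Thus [Q(α):Q] = 2.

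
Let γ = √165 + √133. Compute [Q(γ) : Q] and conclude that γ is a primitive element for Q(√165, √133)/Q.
[Q(γ) : Q] = 4 (equivalently, Q(γ) = Q(√165, √133))

Obviously Q(γ) ⊆ Q(√165, √133), and [Q(√165, √133):Q] = 4 (since 165, 133 are distinct squarefree integers > 1 with 21945 not a perfect square). To show equality we compute the minimal polynomial of γ. From γ = √165 + √133: γ^2 = 165 + 2√(21945) + 133 = 298 + 2√(21945), so γ^2 - 298 = 2√(21945); squaring, (γ^2 - 298)^2 = 4·21945, i.e. γ^4 - 596γ^2 + 88804 - 87780 = 0, i.e. γ^4 - 596γ^2 + 1024 = 0. So γ is a root of x^4 - 596x^2 + 1024. This polynomial is irreducible over Q: it has no rational root (each ±√165 ± √133 is irrational), and any factorization into two quadratics over Q would force √(21945) ∈ Q (pairing opposite roots) or √165, √133 ∈ Q (other pairings), all impossible. Hence [Q(γ):Q] = 4 = [Q(√165, √133):Q], so Q(γ) = Q(√165, √133).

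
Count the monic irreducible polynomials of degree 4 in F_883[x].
There are 151978539258 monic irreducible polynomials of degree 4 over F_883

Each element of F_{883^4} that lies in no proper subfield is a root of exactly one monic irreducible of degree 4 over F_883, and each such polynomial has 4 distinct roots in F_{883^4}. By Möbius inversion the count is N_883(4) = (1/4) Σ_{d|4} μ(4/d) · 883^d = (1/4)(μ(4)·883^1 + μ(2)·883^2 + μ(1)·883^4) = 607914157032/4 = 151978539258.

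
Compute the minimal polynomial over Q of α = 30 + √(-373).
m_α(x) = x^2 - 60x + 1273

From α - 30 = √(-373), squaring gives (α - 30)^2 = -373, i.e. α^2 - 60α + 900 = -373, so α^2 - 60α + 1273 = 0. The discriminant of x^2 - 60x + 1273 is (-60)^2 - 4·(1273) = 3600 - 5092 = -1492, and 4·(-373) is not a perfect square in Q since -373 is squarefree and ≠ 1. Hence x^2 - 60x + 1273 is irreducible over Q and is the minimal polynomial of α.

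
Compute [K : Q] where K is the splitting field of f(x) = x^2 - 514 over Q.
[K : Q] = 2

f(x) = x^2 - 514 factors as (x - √514)(x + √514). The splitting field is K = Q(√514). Since 514 is squarefree and > 1, it is not a perfect square, so x^2 - 514 is irreducible over Q and [Q(√514) : Q] = 2. Hence [K : Q] = 2.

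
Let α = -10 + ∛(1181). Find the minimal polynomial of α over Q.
m_α(x) = x^3 + 30x^2 + 300x - 181

Set β = α + 10 = ∛(1181), so β^3 = 1181. Then (α + 10)^3 - 1181 = 0, i.e. α is a root of g(x) = (x + 10)^3 - 1181 = x^3 + 30x^2 + 300x - 181. Since g(x) = h(x + 10) where h(x) = x^3 - 1181, and h is irreducible over Q (because 1181 is not a perfect cube, so h has no rational root, and a monic cubic with no rational root is irreducible), g is also irreducible (irreducibility is preserved under the substitution x → x + 10). Hence m_α(x) = x^3 + 30x^2 + 300x - 181.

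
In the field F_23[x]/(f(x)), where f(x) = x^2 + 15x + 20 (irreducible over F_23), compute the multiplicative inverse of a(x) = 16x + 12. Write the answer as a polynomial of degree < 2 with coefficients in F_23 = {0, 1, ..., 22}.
a(x)^(-1) ≡ 2x + 17 (mod f(x))

Since f is irreducible over F_23, F_23[x]/(f) is a field and a(x) ≠ 0 has an inverse. Apply the extended Euclidean algorithm to f(x) and a(x) in F_23[x]: f(x) = (13x + 7)·a(x) + (5). The last nonzero remainder is the constant 5 = gcd(f, a) in F_23. Back-substituting through the division chain expresses 5 = s(x)·a(x) + t(x)·f(x) with s(x) ≡ 10x + 16 (mod f), so (10x + 16)·a(x) ≡ 5 (mod f). Multiplying by 5^(-1) ≡ 14 in F_23 gives a(x)^(-1) ≡ 14·(10x + 16) ≡ 2x + 17 (mod f). Check: (16x + 12)·(2x + 17) = 9x^2 + 20x + 20 ≡ 1 (mod x^2 + 15x + 20).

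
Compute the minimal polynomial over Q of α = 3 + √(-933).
m_α(x) = x^2 - 6x + 942

From α - 3 = √(-933), squaring gives (α - 3)^2 = -933, i.e. α^2 - 6α + 9 = -933, so α^2 - 6α + 942 = 0. The discriminant of x^2 - 6x + 942 is (-6)^2 - 4·(942) = 36 - 3768 = -3732, and 4·(-933) is not a perfect square in Q since -933 is squarefree and ≠ 1. Hence x^2 - 6x + 942 is irreducible over Q and is the minimal polynomial of α.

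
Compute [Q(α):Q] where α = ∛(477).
[Q(α):Q] = 3

The minimal polynomial of α is x^3 - 477, irreducible over Q since 477 is not a perfect cube (so x^3 - 477 has no rational root). Hence [Q(α):Q] = deg(m_α) = 3.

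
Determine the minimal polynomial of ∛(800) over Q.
m_α(x) = x^3 - 800

α satisfies α^3 = 800, so x^3 - 800 annihilates α. By the rational root test, a rational root p/q (in lowest terms) of x^3 - 800 would satisfy p^3 = 800 q^3, forcing q = 1 and p^3 = 800; but 800 is not a perfect cube, contradiction. A monic cubic over Q with no rational root is irreducible (any nontrivial factorization would include a linear factor). Hence x^3 - 800 is the minimal polynomial of α, and in particular [Q(α):Q] = 3.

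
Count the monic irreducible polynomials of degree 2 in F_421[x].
There are 88410 monic irreducible polynomials of degree 2 over F_421

Each element of F_{421^2} that lies in no proper subfield is a root of exactly one monic irreducible of degree 2 over F_421, and each such polynomial has 2 distinct roots in F_{421^2}. By Möbius inversion the count is N_421(2) = (1/2) Σ_{d|2} μ(2/d) · 421^d = (1/2)(μ(2)·421^1 + μ(1)·421^2) = 176820/2 = 88410.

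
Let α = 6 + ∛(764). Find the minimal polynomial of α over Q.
m_α(x) = x^3 - 18x^2 + 108x - 980

Set β = α - 6 = ∛(764), so β^3 = 764. Then (α - 6)^3 - 764 = 0, i.e. α is a root of g(x) = (x - 6)^3 - 764 = x^3 - 18x^2 + 108x - 980. Since g(x) = h(x - 6) where h(x) = x^3 - 764, and h is irreducible over Q (because 764 is not a perfect cube, so h has no rational root, and a monic cubic with no rational root is irreducible), g is also irreducible (irreducibility is preserved under the substitution x → x - 6). Hence m_α(x) = x^3 - 18x^2 + 108x - 980.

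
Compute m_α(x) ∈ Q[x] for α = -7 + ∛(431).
m_α(x) = x^3 + 21x^2 + 147x - 88

Set β = α + 7 = ∛(431), so β^3 = 431. Then (α + 7)^3 - 431 = 0, i.e. α is a root of g(x) = (x + 7)^3 - 431 = x^3 + 21x^2 + 147x - 88. Since g(x) = h(x + 7) where h(x) = x^3 - 431, and h is irreducible over Q (because 431 is not a perfect cube, so h has no rational root, and a monic cubic with no rational root is irreducible), g is also irreducible (irreducibility is preserved under the substitution x → x + 7). Hence m_α(x) = x^3 + 21x^2 + 147x - 88.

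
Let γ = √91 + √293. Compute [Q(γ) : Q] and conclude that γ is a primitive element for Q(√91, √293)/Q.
[Q(γ) : Q] = 4 (equivalently, Q(γ) = Q(√91, √293))

Obviously Q(γ) ⊆ Q(√91, √293), and [Q(√91, √293):Q] = 4 (since 91, 293 are distinct squarefree integers > 1 with 26663 not a perfect square). To show equality we compute the minimal polynomial of γ. From γ = √91 + √293: γ^2 = 91 + 2√(26663) + 293 = 384 + 2√(26663), so γ^2 - 384 = 2√(26663); squaring, (γ^2 - 384)^2 = 4·26663, i.e. γ^4 - 768γ^2 + 147456 - 106652 = 0, i.e. γ^4 - 768γ^2 + 40804 = 0. So γ is a root of x^4 - 768x^2 + 40804. This polynomial is irreducible over Q: it has no rational root (each ±√91 ± √293 is irrational), and any factorization into two quadratics over Q would force √(26663) ∈ Q (pairing opposite roots) or √91, √293 ∈ Q (other pairings), all impossible. Hence [Q(γ):Q] = 4 = [Q(√91, √293):Q], so Q(γ) = Q(√91, √293).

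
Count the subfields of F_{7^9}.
F_{7^9} has 3 subfields

The subfields of F_{p^n} are exactly the fields F_{p^d} for d | n (each is the fixed field of the unique index-d subgroup of Gal(F_{p^n}/F_p) ≅ Z/nZ). The divisors of n = 9 are {1, 3, 9}, giving 3 subfields: F_{7^1}, F_{7^3}, F_{7^9}.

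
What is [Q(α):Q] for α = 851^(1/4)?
[Q(α):Q] = 4

α is a root of x^4 - 851. By Eisenstein's criterion at the prime p = 23 (which divides the constant term 851 but p^2 = 529 does not, since 851 is squarefree), x^4 - 851 is irreducible over Q. Hence [Q(α):Q] = 4.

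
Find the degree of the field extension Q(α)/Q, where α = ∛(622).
[Q(α):Q] = 3

The minimal polynomial of α is x^3 - 622, irreducible over Q since 622 is not a perfect cube (so x^3 - 622 has no rational root). Hence [Q(α):Q] = deg(m_α) = 3.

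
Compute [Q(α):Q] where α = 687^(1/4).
[Q(α):Q] = 4

α is a root of x^4 - 687. By Eisenstein's criterion at the prime p = 3 (which divides the constant term 687 but p^2 = 9 does not, since 687 is squarefree), x^4 - 687 is irreducible over Q. Hence [Q(α):Q] = 4.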